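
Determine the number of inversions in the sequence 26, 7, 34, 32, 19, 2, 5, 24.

For each element, count later entries that are smaller:
26: 5
7: 2
34: 5
32: 4
19: 2
2: 0
5: 0
24: 0
Sum: 5 + 2 + 5 + 4 + 2 + 0 + 0 + 0 = 18

18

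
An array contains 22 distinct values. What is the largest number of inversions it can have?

231 inversions

The maximum occurs when the array is in strictly decreasing order: every one of the C(22, 2) pairs is inverted.
C(22, 2) = 22·21/2 = 231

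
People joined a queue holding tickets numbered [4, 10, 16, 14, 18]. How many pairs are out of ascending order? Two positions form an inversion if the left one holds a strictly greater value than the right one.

Inversions: 1

Count, for each position, how many later elements it exceeds:
4 → none → 0
10 → none → 0
16 → 14 → 1
14 → none → 0
18 → none → 0
Sum: 0 + 0 + 1 + 0 + 0 = 1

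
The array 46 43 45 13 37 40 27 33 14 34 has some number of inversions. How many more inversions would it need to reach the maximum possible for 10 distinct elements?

12

Maximum inversions for 10 distinct elements is C(10, 2) = 10·9/2 = 45.
Current inversions — for each element, count later smaller elements:
46: 9
43: 7
45: 7
13: 0
37: 4
40: 4
27: 1
33: 1
14: 0
34: 0
Current total: 9 + 7 + 7 + 0 + 4 + 4 + 1 + 1 + 0 + 0 = 33
Shortfall: 45 − 33 = 12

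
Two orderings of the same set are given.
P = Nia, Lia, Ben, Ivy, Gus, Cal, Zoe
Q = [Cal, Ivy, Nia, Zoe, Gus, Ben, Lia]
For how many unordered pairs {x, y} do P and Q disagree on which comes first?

Assign each item its position (1..7) in the first ordering, then rewrite the second ordering as that position sequence:
positions: Nia→1, Lia→2, Ben→3, Ivy→4, Gus→5, Cal→6, Zoe→7
second ordering as positions: [6, 4, 1, 7, 5, 3, 2]
Discordant pairs = inversions in this position sequence.
6: 4, 1, 5, 3, 2 → 5
4: 1, 3, 2 → 3
1: 0
7: 5, 3, 2 → 3
5: 3, 2 → 2
3: 2 → 1
2: 0
Total: 5 + 3 + 0 + 3 + 2 + 1 + 0 = 14

There are 14 disagreeing pairs.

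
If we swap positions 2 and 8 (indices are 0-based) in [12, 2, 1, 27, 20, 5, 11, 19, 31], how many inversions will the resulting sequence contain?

Positions 2 and 8 hold 1 and 31; after swapping, the array is [12, 2, 31, 27, 20, 5, 11, 19, 1].
Element-by-element contributions:
12 → 2, 5, 11, 1 → 4
2 → 1 → 1
31 → 27, 20, 5, 11, 19, 1 → 6
27 → 20, 5, 11, 19, 1 → 5
20 → 5, 11, 19, 1 → 4
5 → 1 → 1
11 → 1 → 1
19 → 1 → 1
1 → none → 0
Sum: 4 + 1 + 6 + 5 + 4 + 1 + 1 + 1 + 0 = 23

There are 23 inversions.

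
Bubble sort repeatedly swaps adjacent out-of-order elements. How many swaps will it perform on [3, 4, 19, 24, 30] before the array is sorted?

0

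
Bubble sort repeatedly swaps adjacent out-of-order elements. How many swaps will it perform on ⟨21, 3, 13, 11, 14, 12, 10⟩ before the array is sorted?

13 swaps

Minimum adjacent swaps = number of inversions (each swap of adjacent out-of-order elements removes one inversion and no swap can remove more).
Count inversions — for each element, later elements that are smaller:
21: 3, 13, 11, 14, 12, 10 → 6
3: none → 0
13: 11, 12, 10 → 3
11: 10 → 1
14: 12, 10 → 2
12: 10 → 1
10: none → 0
Total inversions: 6 + 0 + 3 + 1 + 2 + 1 + 0 = 13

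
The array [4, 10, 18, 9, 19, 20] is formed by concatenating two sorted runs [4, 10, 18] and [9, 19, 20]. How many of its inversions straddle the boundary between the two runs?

Take each right-half value and tally the left-half values above it:
r = 9: 10, 18 → 2
r = 19: none → 0
r = 20: none → 0
Cross-inversions: 2 + 0 + 0 = 2

2 cross-inversions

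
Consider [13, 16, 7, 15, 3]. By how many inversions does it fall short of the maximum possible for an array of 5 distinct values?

3

Maximum inversions for 5 distinct elements is C(5, 2) = 5·4/2 = 10.
Current inversions — for each element, count later smaller elements:
13: 2
16: 3
7: 1
15: 1
3: 0
Current total: 2 + 3 + 1 + 1 + 0 = 7
Shortfall: 10 − 7 = 3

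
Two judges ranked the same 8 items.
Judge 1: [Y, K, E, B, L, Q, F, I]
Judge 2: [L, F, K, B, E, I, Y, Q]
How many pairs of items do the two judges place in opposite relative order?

15

Assign each item its position (1..8) in the first ordering, then rewrite the second ordering as that position sequence:
positions: Y→1, K→2, E→3, B→4, L→5, Q→6, F→7, I→8
second ordering as positions: [5, 7, 2, 4, 3, 8, 1, 6]
Discordant pairs = inversions in this position sequence.
5: 2, 4, 3, 1 → 4
7: 2, 4, 3, 1, 6 → 5
2: 1 → 1
4: 3, 1 → 2
3: 1 → 1
8: 1, 6 → 2
1: 0
6: 0
Total: 4 + 5 + 1 + 2 + 1 + 2 + 0 + 0 = 15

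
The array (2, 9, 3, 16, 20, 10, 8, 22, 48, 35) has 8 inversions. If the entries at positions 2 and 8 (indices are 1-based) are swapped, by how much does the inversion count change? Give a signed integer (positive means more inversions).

+7

Positions 2 and 8 hold 9 and 22; after swapping, the array is [2, 22, 3, 16, 20, 10, 8, 9, 48, 35].
Sweep left to right; for each value list the smaller values that follow it:
2: 0
22: 6
3: 0
16: 3
20: 3
10: 2
8: 0
9: 0
48: 1
35: 0
Sum: 0 + 6 + 0 + 3 + 3 + 2 + 0 + 0 + 1 + 0 = 15
Change: 15 − 8 = +7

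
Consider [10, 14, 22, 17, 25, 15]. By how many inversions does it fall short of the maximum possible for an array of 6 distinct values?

11 inversions short

Maximum inversions for 6 distinct elements is C(6, 2) = 6·5/2 = 15.
Current inversions — for each element, count later smaller elements:
10: 0
14: 0
22: 2
17: 1
25: 1
15: 0
Current total: 0 + 0 + 2 + 1 + 1 + 0 = 4
Shortfall: 15 − 4 = 11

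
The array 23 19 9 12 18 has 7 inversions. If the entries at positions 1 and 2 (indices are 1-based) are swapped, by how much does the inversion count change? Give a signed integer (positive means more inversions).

-1

Positions 1 and 2 hold 23 and 19; after swapping, the array is [19, 23, 9, 12, 18].
For each element, count later entries that are smaller:
19: 3
23: 3
9: 0
12: 0
18: 0
Sum: 3 + 3 + 0 + 0 + 0 = 6
Change: 6 − 7 = -1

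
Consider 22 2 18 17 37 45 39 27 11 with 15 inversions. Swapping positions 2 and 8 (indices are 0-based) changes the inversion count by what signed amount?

-3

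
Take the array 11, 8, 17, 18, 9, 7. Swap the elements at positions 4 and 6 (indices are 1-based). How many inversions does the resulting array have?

Positions 4 and 6 hold 18 and 7; after swapping, the array is [11, 8, 17, 7, 9, 18].
Count, for each position, how many later elements it exceeds:
11 → 8, 7, 9 → 3
8 → 7 → 1
17 → 7, 9 → 2
7 → none → 0
9 → none → 0
18 → none → 0
Sum: 3 + 1 + 2 + 0 + 0 + 0 = 6

6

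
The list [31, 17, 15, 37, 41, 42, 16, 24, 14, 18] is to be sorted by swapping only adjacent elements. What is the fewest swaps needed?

25 swaps

Minimum adjacent swaps = number of inversions (each swap of adjacent out-of-order elements removes one inversion and no swap can remove more).
Count inversions — for each element, later elements that are smaller:
31: 17, 15, 16, 24, 14, 18 → 6
17: 15, 16, 14 → 3
15: 14 → 1
37: 16, 24, 14, 18 → 4
41: 16, 24, 14, 18 → 4
42: 16, 24, 14, 18 → 4
16: 14 → 1
24: 14, 18 → 2
14: none → 0
18: none → 0
Total inversions: 6 + 3 + 1 + 4 + 4 + 4 + 1 + 2 + 0 + 0 = 25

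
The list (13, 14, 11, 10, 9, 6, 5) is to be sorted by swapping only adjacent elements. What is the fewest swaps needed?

20 adjacent swaps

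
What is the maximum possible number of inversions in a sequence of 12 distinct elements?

66

The maximum occurs when the array is in strictly decreasing order: every one of the C(12, 2) pairs is inverted.
C(12, 2) = 12·11/2 = 66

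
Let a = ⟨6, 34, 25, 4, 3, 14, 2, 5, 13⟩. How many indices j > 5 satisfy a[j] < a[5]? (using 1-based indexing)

1 such element

The element at index 5 is 3.
Elements after it: 14, 2, 5, 13
Those smaller than 3: 2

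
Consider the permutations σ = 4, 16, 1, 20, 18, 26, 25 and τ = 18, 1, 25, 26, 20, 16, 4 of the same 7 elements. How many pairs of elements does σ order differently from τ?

Assign each item its position (1..7) in the first ordering, then rewrite the second ordering as that position sequence:
positions: 4→1, 16→2, 1→3, 20→4, 18→5, 26→6, 25→7
second ordering as positions: [5, 3, 7, 6, 4, 2, 1]
Discordant pairs = inversions in this position sequence.
5: 3, 4, 2, 1 → 4
3: 2, 1 → 2
7: 6, 4, 2, 1 → 4
6: 4, 2, 1 → 3
4: 2, 1 → 2
2: 1 → 1
1: 0
Total: 4 + 2 + 4 + 3 + 2 + 1 + 0 = 16

16 discordant pairs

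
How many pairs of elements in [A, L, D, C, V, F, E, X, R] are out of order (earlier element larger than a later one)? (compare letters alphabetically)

Element-by-element contributions:
A: 0
L: 4
D: 1
C: 0
V: 3
F: 1
E: 0
X: 1
R: 0
Sum: 0 + 4 + 1 + 0 + 3 + 1 + 0 + 1 + 0 = 10

10 inversions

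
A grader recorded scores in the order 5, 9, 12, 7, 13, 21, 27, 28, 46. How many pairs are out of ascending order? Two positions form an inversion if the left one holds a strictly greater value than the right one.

2 inversions

Sweep left to right; for each value list the smaller values that follow it:
5 → none → 0
9 → 7 → 1
12 → 7 → 1
7 → none → 0
13 → none → 0
21 → none → 0
27 → none → 0
28 → none → 0
46 → none → 0
Sum: 0 + 1 + 1 + 0 + 0 + 0 + 0 + 0 + 0 = 2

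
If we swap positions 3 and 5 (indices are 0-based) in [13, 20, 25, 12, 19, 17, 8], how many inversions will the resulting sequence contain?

Positions 3 and 5 hold 12 and 17; after swapping, the array is [13, 20, 25, 17, 19, 12, 8].
For each element, count later entries that are smaller:
13 → 12, 8 → 2
20 → 17, 19, 12, 8 → 4
25 → 17, 19, 12, 8 → 4
17 → 12, 8 → 2
19 → 12, 8 → 2
12 → 8 → 1
8 → none → 0
Sum: 2 + 4 + 4 + 2 + 2 + 1 + 0 = 15

15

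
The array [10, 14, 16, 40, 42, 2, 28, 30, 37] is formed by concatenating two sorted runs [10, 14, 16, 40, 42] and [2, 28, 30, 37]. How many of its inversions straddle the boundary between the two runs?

There are 11 split inversions.

Count, for every r in R, how many entries of L exceed r:
r = 2: 10, 14, 16, 40, 42 → 5
r = 28: 40, 42 → 2
r = 30: 40, 42 → 2
r = 37: 40, 42 → 2
Cross-inversions: 5 + 2 + 2 + 2 = 11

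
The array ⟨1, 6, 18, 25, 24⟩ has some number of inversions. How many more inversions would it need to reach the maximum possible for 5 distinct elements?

9 inversions short

Maximum inversions for 5 distinct elements is C(5, 2) = 5·4/2 = 10.
Current inversions — for each element, count later smaller elements:
1: 0
6: 0
18: 0
25: 1
24: 0
Current total: 0 + 0 + 0 + 1 + 0 = 1
Shortfall: 10 − 1 = 9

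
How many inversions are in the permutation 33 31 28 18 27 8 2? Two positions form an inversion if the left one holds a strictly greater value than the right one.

20 out-of-order pairs

Element-by-element contributions:
33 → 31, 28, 18, 27, 8, 2 → 6
31 → 28, 18, 27, 8, 2 → 5
28 → 18, 27, 8, 2 → 4
18 → 8, 2 → 2
27 → 8, 2 → 2
8 → 2 → 1
2 → none → 0
Sum: 6 + 5 + 4 + 2 + 2 + 1 + 0 = 20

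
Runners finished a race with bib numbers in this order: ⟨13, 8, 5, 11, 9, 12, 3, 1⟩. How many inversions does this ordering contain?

20

Sweep left to right; for each value list the smaller values that follow it:
13: 7
8: 3
5: 2
11: 3
9: 2
12: 2
3: 1
1: 0
Sum: 7 + 3 + 2 + 3 + 2 + 2 + 1 + 0 = 20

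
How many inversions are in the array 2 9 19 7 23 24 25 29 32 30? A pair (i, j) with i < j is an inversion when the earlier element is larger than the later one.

Count, for each position, how many later elements it exceeds:
2 → none → 0
9 → 7 → 1
19 → 7 → 1
7 → none → 0
23 → none → 0
24 → none → 0
25 → none → 0
29 → none → 0
32 → 30 → 1
30 → none → 0
Sum: 0 + 1 + 1 + 0 + 0 + 0 + 0 + 0 + 1 + 0 = 3

3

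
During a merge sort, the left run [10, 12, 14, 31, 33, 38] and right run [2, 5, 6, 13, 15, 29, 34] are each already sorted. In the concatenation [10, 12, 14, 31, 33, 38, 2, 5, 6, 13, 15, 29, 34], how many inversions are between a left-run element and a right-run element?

29

For each element r of the right run, count left-run elements greater than r:
r = 2: 10, 12, 14, 31, 33, 38 → 6
r = 5: 10, 12, 14, 31, 33, 38 → 6
r = 6: 10, 12, 14, 31, 33, 38 → 6
r = 13: 14, 31, 33, 38 → 4
r = 15: 31, 33, 38 → 3
r = 29: 31, 33, 38 → 3
r = 34: 38 → 1
Cross-inversions: 6 + 6 + 6 + 4 + 3 + 3 + 1 = 29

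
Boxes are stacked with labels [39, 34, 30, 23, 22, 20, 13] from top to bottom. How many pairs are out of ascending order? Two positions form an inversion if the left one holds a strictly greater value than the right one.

Inversions: 21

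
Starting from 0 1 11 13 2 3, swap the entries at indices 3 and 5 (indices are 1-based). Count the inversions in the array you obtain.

3

Positions 3 and 5 hold 11 and 2; after swapping, the array is [0, 1, 2, 13, 11, 3].
Count, for each position, how many later elements it exceeds:
0 → none → 0
1 → none → 0
2 → none → 0
13 → 11, 3 → 2
11 → 3 → 1
3 → none → 0
Sum: 0 + 0 + 0 + 2 + 1 + 0 = 3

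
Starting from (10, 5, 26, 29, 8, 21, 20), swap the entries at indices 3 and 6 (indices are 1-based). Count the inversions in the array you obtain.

Positions 3 and 6 hold 26 and 21; after swapping, the array is [10, 5, 21, 29, 8, 26, 20].
For each element, count later entries that are smaller:
10: 2
5: 0
21: 2
29: 3
8: 0
26: 1
20: 0
Sum: 2 + 0 + 2 + 3 + 0 + 1 + 0 = 8

Inversions: 8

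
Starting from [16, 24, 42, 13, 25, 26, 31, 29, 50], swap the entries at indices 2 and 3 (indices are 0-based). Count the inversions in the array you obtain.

Positions 2 and 3 hold 42 and 13; after swapping, the array is [16, 24, 13, 42, 25, 26, 31, 29, 50].
Sweep left to right; for each value list the smaller values that follow it:
16 → 13 → 1
24 → 13 → 1
13 → none → 0
42 → 25, 26, 31, 29 → 4
25 → none → 0
26 → none → 0
31 → 29 → 1
29 → none → 0
50 → none → 0
Sum: 1 + 1 + 0 + 4 + 0 + 0 + 1 + 0 + 0 = 7

There are 7 inversions.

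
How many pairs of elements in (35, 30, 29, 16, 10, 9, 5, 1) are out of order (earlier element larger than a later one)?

28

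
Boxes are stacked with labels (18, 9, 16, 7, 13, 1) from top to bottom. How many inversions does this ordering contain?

Element-by-element contributions:
18 → 9, 16, 7, 13, 1 → 5
9 → 7, 1 → 2
16 → 7, 13, 1 → 3
7 → 1 → 1
13 → 1 → 1
1 → none → 0
Sum: 5 + 2 + 3 + 1 + 1 + 0 = 12

12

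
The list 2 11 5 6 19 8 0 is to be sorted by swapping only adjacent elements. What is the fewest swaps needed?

10 adjacent swaps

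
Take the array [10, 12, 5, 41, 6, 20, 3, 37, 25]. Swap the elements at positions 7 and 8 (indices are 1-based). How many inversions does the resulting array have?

16

Positions 7 and 8 hold 3 and 37; after swapping, the array is [10, 12, 5, 41, 6, 20, 37, 3, 25].
Count, for each position, how many later elements it exceeds:
10: 3
12: 3
5: 1
41: 5
6: 1
20: 1
37: 2
3: 0
25: 0
Sum: 3 + 3 + 1 + 5 + 1 + 1 + 2 + 0 + 0 = 16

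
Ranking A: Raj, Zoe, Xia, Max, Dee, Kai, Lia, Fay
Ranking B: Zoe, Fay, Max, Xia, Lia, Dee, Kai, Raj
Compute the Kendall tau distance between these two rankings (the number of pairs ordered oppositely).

There are 15 discordant pairs.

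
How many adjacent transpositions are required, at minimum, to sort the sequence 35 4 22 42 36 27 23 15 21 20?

Minimum adjacent swaps = number of inversions (each swap of adjacent out-of-order elements removes one inversion and no swap can remove more).
Count inversions — for each element, later elements that are smaller:
35: 4, 22, 27, 23, 15, 21, 20 → 7
4: none → 0
22: 15, 21, 20 → 3
42: 36, 27, 23, 15, 21, 20 → 6
36: 27, 23, 15, 21, 20 → 5
27: 23, 15, 21, 20 → 4
23: 15, 21, 20 → 3
15: none → 0
21: 20 → 1
20: none → 0
Total inversions: 7 + 0 + 3 + 6 + 5 + 4 + 3 + 0 + 1 + 0 = 29

29 swaps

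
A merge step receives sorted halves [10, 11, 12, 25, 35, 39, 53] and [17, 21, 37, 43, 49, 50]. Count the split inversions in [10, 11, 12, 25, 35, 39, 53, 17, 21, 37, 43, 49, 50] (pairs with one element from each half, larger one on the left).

13 cross-inversions

Count, for every r in R, how many entries of L exceed r:
r = 17: 25, 35, 39, 53 → 4
r = 21: 25, 35, 39, 53 → 4
r = 37: 39, 53 → 2
r = 43: 53 → 1
r = 49: 53 → 1
r = 50: 53 → 1
Cross-inversions: 4 + 4 + 2 + 1 + 1 + 1 = 13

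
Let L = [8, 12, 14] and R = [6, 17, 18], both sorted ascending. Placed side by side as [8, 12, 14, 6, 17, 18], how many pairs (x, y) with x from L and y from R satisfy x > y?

3

Count, for every r in R, how many entries of L exceed r:
r = 6: 8, 12, 14 → 3
r = 17: none → 0
r = 18: none → 0
Cross-inversions: 3 + 0 + 0 = 3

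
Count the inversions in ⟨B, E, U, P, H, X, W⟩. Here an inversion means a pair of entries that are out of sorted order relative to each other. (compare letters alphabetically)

4

Listing every pair i<j with a[i]>a[j] (using 0-based positions):
(2,3): U > P
(2,4): U > H
(3,4): P > H
(5,6): X > W
That's 4 pairs.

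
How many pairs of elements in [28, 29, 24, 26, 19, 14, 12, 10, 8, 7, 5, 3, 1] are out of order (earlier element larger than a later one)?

Count, for each position, how many later elements it exceeds:
28 → 24, 26, 19, 14, 12, 10, 8, 7, 5, 3, 1 → 11
29 → 24, 26, 19, 14, 12, 10, 8, 7, 5, 3, 1 → 11
24 → 19, 14, 12, 10, 8, 7, 5, 3, 1 → 9
26 → 19, 14, 12, 10, 8, 7, 5, 3, 1 → 9
19 → 14, 12, 10, 8, 7, 5, 3, 1 → 8
14 → 12, 10, 8, 7, 5, 3, 1 → 7
12 → 10, 8, 7, 5, 3, 1 → 6
10 → 8, 7, 5, 3, 1 → 5
8 → 7, 5, 3, 1 → 4
7 → 5, 3, 1 → 3
5 → 3, 1 → 2
3 → 1 → 1
1 → none → 0
Sum: 11 + 11 + 9 + 9 + 8 + 7 + 6 + 5 + 4 + 3 + 2 + 1 + 0 = 76

76 inversions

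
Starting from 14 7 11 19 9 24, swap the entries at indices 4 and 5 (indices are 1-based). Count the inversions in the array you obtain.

Positions 4 and 5 hold 19 and 9; after swapping, the array is [14, 7, 11, 9, 19, 24].
Sweep left to right; for each value list the smaller values that follow it:
14: 3
7: 0
11: 1
9: 0
19: 0
24: 0
Sum: 3 + 0 + 1 + 0 + 0 + 0 = 4

4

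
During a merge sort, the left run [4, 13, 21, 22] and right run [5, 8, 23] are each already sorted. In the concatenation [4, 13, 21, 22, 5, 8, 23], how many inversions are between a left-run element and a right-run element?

Take each right-half value and tally the left-half values above it:
r = 5: 13, 21, 22 → 3
r = 8: 13, 21, 22 → 3
r = 23: none → 0
Cross-inversions: 3 + 3 + 0 = 6

6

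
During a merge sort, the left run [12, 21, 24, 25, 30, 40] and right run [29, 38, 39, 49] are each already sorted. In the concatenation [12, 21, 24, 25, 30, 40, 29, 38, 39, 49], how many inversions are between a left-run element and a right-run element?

For each element r of the right run, count left-run elements greater than r:
r = 29: 30, 40 → 2
r = 38: 40 → 1
r = 39: 40 → 1
r = 49: none → 0
Cross-inversions: 2 + 1 + 1 + 0 = 4

There are 4 split inversions.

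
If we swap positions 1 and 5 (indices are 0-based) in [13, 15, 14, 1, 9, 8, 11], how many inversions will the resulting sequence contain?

Positions 1 and 5 hold 15 and 8; after swapping, the array is [13, 8, 14, 1, 9, 15, 11].
Sweep left to right; for each value list the smaller values that follow it:
13: 4
8: 1
14: 3
1: 0
9: 0
15: 1
11: 0
Sum: 4 + 1 + 3 + 0 + 0 + 1 + 0 = 9

9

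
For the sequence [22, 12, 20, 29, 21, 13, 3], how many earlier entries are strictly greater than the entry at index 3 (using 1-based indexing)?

1

The element at index 3 is 20.
Elements before it: 22, 12
Those larger than 20: 22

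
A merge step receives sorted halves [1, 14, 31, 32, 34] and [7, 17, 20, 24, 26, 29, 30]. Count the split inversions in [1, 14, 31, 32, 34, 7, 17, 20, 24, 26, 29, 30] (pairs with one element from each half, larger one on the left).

There are 22 split inversions.

For each element r of the right run, count left-run elements greater than r:
r = 7: 14, 31, 32, 34 → 4
r = 17: 31, 32, 34 → 3
r = 20: 31, 32, 34 → 3
r = 24: 31, 32, 34 → 3
r = 26: 31, 32, 34 → 3
r = 29: 31, 32, 34 → 3
r = 30: 31, 32, 34 → 3
Cross-inversions: 4 + 3 + 3 + 3 + 3 + 3 + 3 = 22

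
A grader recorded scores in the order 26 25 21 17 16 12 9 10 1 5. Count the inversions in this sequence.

Count, for each position, how many later elements it exceeds:
26 → 25, 21, 17, 16, 12, 9, 10, 1, 5 → 9
25 → 21, 17, 16, 12, 9, 10, 1, 5 → 8
21 → 17, 16, 12, 9, 10, 1, 5 → 7
17 → 16, 12, 9, 10, 1, 5 → 6
16 → 12, 9, 10, 1, 5 → 5
12 → 9, 10, 1, 5 → 4
9 → 1, 5 → 2
10 → 1, 5 → 2
1 → none → 0
5 → none → 0
Sum: 9 + 8 + 7 + 6 + 5 + 4 + 2 + 2 + 0 + 0 = 43

43 out-of-order pairs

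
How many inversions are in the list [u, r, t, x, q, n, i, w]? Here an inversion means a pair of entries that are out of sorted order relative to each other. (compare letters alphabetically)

18

Element-by-element contributions:
u: 5
r: 3
t: 3
x: 4
q: 2
n: 1
i: 0
w: 0
Sum: 5 + 3 + 3 + 4 + 2 + 1 + 0 + 0 = 18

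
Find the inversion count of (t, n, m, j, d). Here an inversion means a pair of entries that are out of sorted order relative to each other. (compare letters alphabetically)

Out-of-order pairs: 10

For each element, count later entries that are smaller:
t: 4
n: 3
m: 2
j: 1
d: 0
Sum: 4 + 3 + 2 + 1 + 0 = 10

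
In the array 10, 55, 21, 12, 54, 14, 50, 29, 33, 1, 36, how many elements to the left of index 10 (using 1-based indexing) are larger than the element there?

9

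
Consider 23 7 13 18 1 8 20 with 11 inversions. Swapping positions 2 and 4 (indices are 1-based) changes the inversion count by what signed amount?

+3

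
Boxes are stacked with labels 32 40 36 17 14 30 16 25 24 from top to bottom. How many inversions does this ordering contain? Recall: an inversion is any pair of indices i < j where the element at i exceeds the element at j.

25 inversions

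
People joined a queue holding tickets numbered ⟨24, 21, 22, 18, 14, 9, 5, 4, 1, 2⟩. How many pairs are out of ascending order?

There are 43 out-of-order pairs.

Sweep left to right; for each value list the smaller values that follow it:
24: 9
21: 7
22: 7
18: 6
14: 5
9: 4
5: 3
4: 2
1: 0
2: 0
Sum: 9 + 7 + 7 + 6 + 5 + 4 + 3 + 2 + 0 + 0 = 43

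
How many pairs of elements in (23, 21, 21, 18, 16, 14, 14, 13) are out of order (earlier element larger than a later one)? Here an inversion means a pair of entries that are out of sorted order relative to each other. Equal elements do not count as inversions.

Sweep left to right; for each value list the smaller values that follow it:
23: 7
21: 5
21: 5
18: 4
16: 3
14: 1
14: 1
13: 0
Sum: 7 + 5 + 5 + 4 + 3 + 1 + 1 + 0 = 26

There are 26 inversions.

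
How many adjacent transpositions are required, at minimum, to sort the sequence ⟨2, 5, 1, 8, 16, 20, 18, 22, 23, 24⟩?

The minimum number of adjacent swaps to sort an array equals its inversion count, since every such swap removes exactly one inversion.
Count inversions — for each element, later elements that are smaller:
2: 1 → 1
5: 1 → 1
1: none → 0
8: none → 0
16: none → 0
20: 18 → 1
18: none → 0
22: none → 0
23: none → 0
24: none → 0
Total inversions: 1 + 1 + 0 + 0 + 0 + 1 + 0 + 0 + 0 + 0 = 3

There are 3 adjacent swaps.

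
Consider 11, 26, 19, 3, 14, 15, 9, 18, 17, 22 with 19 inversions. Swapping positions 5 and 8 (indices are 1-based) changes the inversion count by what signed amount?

+3

Positions 5 and 8 hold 14 and 18; after swapping, the array is [11, 26, 19, 3, 18, 15, 9, 14, 17, 22].
Sweep left to right; for each value list the smaller values that follow it:
11: 2
26: 8
19: 6
3: 0
18: 4
15: 2
9: 0
14: 0
17: 0
22: 0
Sum: 2 + 8 + 6 + 0 + 4 + 2 + 0 + 0 + 0 + 0 = 22
Change: 22 − 19 = +3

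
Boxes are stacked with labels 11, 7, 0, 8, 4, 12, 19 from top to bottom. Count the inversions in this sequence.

7 inversions

Element-by-element contributions:
11: 4
7: 2
0: 0
8: 1
4: 0
12: 0
19: 0
Sum: 4 + 2 + 0 + 1 + 0 + 0 + 0 = 7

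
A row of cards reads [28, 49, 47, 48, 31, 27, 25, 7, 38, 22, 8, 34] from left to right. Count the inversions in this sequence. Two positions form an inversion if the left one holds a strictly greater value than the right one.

47 inversions

Element-by-element contributions:
28 → 27, 25, 7, 22, 8 → 5
49 → 47, 48, 31, 27, 25, 7, 38, 22, 8, 34 → 10
47 → 31, 27, 25, 7, 38, 22, 8, 34 → 8
48 → 31, 27, 25, 7, 38, 22, 8, 34 → 8
31 → 27, 25, 7, 22, 8 → 5
27 → 25, 7, 22, 8 → 4
25 → 7, 22, 8 → 3
7 → none → 0
38 → 22, 8, 34 → 3
22 → 8 → 1
8 → none → 0
34 → none → 0
Sum: 5 + 10 + 8 + 8 + 5 + 4 + 3 + 0 + 3 + 1 + 0 + 0 = 47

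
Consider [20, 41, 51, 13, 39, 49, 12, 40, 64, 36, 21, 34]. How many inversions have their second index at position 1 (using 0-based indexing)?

0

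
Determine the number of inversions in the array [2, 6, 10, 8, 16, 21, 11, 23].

There are 3 inversions.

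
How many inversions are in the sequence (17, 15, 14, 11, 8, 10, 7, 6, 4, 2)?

Count, for each position, how many later elements it exceeds:
17 → 15, 14, 11, 8, 10, 7, 6, 4, 2 → 9
15 → 14, 11, 8, 10, 7, 6, 4, 2 → 8
14 → 11, 8, 10, 7, 6, 4, 2 → 7
11 → 8, 10, 7, 6, 4, 2 → 6
8 → 7, 6, 4, 2 → 4
10 → 7, 6, 4, 2 → 4
7 → 6, 4, 2 → 3
6 → 4, 2 → 2
4 → 2 → 1
2 → none → 0
Sum: 9 + 8 + 7 + 6 + 4 + 4 + 3 + 2 + 1 + 0 = 44

Inversions: 44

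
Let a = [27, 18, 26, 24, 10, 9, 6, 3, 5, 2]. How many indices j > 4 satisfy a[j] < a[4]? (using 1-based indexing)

6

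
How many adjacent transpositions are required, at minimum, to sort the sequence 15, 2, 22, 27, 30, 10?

The minimum number of adjacent swaps to sort an array equals its inversion count, since every such swap removes exactly one inversion.
Count inversions — for each element, later elements that are smaller:
15: 2, 10 → 2
2: none → 0
22: 10 → 1
27: 10 → 1
30: 10 → 1
10: none → 0
Total inversions: 2 + 0 + 1 + 1 + 1 + 0 = 5

5 swaps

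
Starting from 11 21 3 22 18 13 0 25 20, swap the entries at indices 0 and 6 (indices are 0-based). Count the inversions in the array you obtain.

Positions 0 and 6 hold 11 and 0; after swapping, the array is [0, 21, 3, 22, 18, 13, 11, 25, 20].
Count, for each position, how many later elements it exceeds:
0: 0
21: 5
3: 0
22: 4
18: 2
13: 1
11: 0
25: 1
20: 0
Sum: 0 + 5 + 0 + 4 + 2 + 1 + 0 + 1 + 0 = 13

There are 13 inversions.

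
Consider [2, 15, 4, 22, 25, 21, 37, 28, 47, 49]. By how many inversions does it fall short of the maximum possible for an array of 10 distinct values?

41 inversions short

Maximum inversions for 10 distinct elements is C(10, 2) = 10·9/2 = 45.
Current inversions — for each element, count later smaller elements:
2: 0
15: 1
4: 0
22: 1
25: 1
21: 0
37: 1
28: 0
47: 0
49: 0
Current total: 0 + 1 + 0 + 1 + 1 + 0 + 1 + 0 + 0 + 0 = 4
Shortfall: 45 − 4 = 41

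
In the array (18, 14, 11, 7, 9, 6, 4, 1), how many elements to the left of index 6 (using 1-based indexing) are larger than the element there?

The element at index 6 is 6.
Elements before it: 18, 14, 11, 7, 9
Those larger than 6: 18, 14, 11, 7, 9

5 such elements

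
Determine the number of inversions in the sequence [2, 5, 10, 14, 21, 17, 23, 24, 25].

Out-of-order pairs: 1

For each element, count later entries that are smaller:
2: 0
5: 0
10: 0
14: 0
21: 1
17: 0
23: 0
24: 0
25: 0
Sum: 0 + 0 + 0 + 0 + 1 + 0 + 0 + 0 + 0 = 1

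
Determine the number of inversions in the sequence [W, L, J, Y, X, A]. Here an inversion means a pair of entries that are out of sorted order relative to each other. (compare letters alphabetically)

9 inversions

Count, for each position, how many later elements it exceeds:
W → L, J, A → 3
L → J, A → 2
J → A → 1
Y → X, A → 2
X → A → 1
A → none → 0
Sum: 3 + 2 + 1 + 2 + 1 + 0 = 9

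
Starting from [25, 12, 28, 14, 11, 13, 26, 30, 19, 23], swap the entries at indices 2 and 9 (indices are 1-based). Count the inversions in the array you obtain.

Positions 2 and 9 hold 12 and 19; after swapping, the array is [25, 19, 28, 14, 11, 13, 26, 30, 12, 23].
For each element, count later entries that are smaller:
25: 6
19: 4
28: 6
14: 3
11: 0
13: 1
26: 2
30: 2
12: 0
23: 0
Sum: 6 + 4 + 6 + 3 + 0 + 1 + 2 + 2 + 0 + 0 = 24

24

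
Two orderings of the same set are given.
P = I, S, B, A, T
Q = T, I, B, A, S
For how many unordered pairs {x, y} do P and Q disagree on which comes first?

Assign each item its position (1..5) in the first ordering, then rewrite the second ordering as that position sequence:
positions: I→1, S→2, B→3, A→4, T→5
second ordering as positions: [5, 1, 3, 4, 2]
Discordant pairs = inversions in this position sequence.
5: 1, 3, 4, 2 → 4
1: 0
3: 2 → 1
4: 2 → 1
2: 0
Total: 4 + 0 + 1 + 1 + 0 = 6

6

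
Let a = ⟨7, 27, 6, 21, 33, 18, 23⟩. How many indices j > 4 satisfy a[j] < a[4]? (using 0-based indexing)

2

The element at index 4 is 33.
Elements after it: 18, 23
Those smaller than 33: 18, 23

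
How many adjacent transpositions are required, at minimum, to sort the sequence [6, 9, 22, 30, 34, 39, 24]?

Each adjacent swap fixes exactly one inversion, so the minimum swap count equals the number of inversions.
Count inversions — for each element, later elements that are smaller:
6: none → 0
9: none → 0
22: none → 0
30: 24 → 1
34: 24 → 1
39: 24 → 1
24: none → 0
Total inversions: 0 + 0 + 0 + 1 + 1 + 1 + 0 = 3

3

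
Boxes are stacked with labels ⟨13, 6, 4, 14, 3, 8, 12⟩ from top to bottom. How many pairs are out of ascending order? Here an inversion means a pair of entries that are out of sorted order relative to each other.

Sweep left to right; for each value list the smaller values that follow it:
13: 5
6: 2
4: 1
14: 3
3: 0
8: 0
12: 0
Sum: 5 + 2 + 1 + 3 + 0 + 0 + 0 = 11

There are 11 out-of-order pairs.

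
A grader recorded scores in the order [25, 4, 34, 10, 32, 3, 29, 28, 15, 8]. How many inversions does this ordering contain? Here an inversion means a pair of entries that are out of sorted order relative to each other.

Sweep left to right; for each value list the smaller values that follow it:
25: 5
4: 1
34: 7
10: 2
32: 5
3: 0
29: 3
28: 2
15: 1
8: 0
Sum: 5 + 1 + 7 + 2 + 5 + 0 + 3 + 2 + 1 + 0 = 26

26 inversions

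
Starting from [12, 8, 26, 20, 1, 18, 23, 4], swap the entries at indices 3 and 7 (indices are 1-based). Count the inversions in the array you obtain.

14 inversions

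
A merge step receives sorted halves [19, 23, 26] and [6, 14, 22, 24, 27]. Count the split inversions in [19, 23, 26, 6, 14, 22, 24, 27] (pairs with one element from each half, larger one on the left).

Count, for every r in R, how many entries of L exceed r:
r = 6: 19, 23, 26 → 3
r = 14: 19, 23, 26 → 3
r = 22: 23, 26 → 2
r = 24: 26 → 1
r = 27: none → 0
Cross-inversions: 3 + 3 + 2 + 1 + 0 = 9

9 split inversions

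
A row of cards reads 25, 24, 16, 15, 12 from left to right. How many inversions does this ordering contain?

Out-of-order index pairs (0-indexed):
(0,1): 25 > 24
(0,2): 25 > 16
(0,3): 25 > 15
(0,4): 25 > 12
(1,2): 24 > 16
(1,3): 24 > 15
(1,4): 24 > 12
(2,3): 16 > 15
(2,4): 16 > 12
(3,4): 15 > 12
That's 10 pairs.

10 inversions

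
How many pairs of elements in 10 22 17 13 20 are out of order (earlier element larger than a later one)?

4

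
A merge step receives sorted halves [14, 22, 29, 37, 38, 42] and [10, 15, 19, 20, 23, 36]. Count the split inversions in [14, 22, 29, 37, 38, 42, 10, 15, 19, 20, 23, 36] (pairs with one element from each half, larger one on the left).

28

For each element r of the right run, count left-run elements greater than r:
r = 10: 14, 22, 29, 37, 38, 42 → 6
r = 15: 22, 29, 37, 38, 42 → 5
r = 19: 22, 29, 37, 38, 42 → 5
r = 20: 22, 29, 37, 38, 42 → 5
r = 23: 29, 37, 38, 42 → 4
r = 36: 37, 38, 42 → 3
Cross-inversions: 6 + 5 + 5 + 5 + 4 + 3 = 28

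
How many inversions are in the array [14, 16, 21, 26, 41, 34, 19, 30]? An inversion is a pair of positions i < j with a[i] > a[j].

Out-of-order pairs: 7

Count, for each position, how many later elements it exceeds:
14 → none → 0
16 → none → 0
21 → 19 → 1
26 → 19 → 1
41 → 34, 19, 30 → 3
34 → 19, 30 → 2
19 → none → 0
30 → none → 0
Sum: 0 + 0 + 1 + 1 + 3 + 2 + 0 + 0 = 7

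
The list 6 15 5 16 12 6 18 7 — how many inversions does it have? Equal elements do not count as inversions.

Count, for each position, how many later elements it exceeds:
6: 1
15: 4
5: 0
16: 3
12: 2
6: 0
18: 1
7: 0
Sum: 1 + 4 + 0 + 3 + 2 + 0 + 1 + 0 = 11

11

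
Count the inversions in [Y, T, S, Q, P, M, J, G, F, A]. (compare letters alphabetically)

Sweep left to right; for each value list the smaller values that follow it:
Y → T, S, Q, P, M, J, G, F, A → 9
T → S, Q, P, M, J, G, F, A → 8
S → Q, P, M, J, G, F, A → 7
Q → P, M, J, G, F, A → 6
P → M, J, G, F, A → 5
M → J, G, F, A → 4
J → G, F, A → 3
G → F, A → 2
F → A → 1
A → none → 0
Sum: 9 + 8 + 7 + 6 + 5 + 4 + 3 + 2 + 1 + 0 = 45

45 inversions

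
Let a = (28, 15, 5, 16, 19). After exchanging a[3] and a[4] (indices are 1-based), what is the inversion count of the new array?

There are 6 inversions.

Positions 3 and 4 hold 5 and 16; after swapping, the array is [28, 15, 16, 5, 19].
Count, for each position, how many later elements it exceeds:
28 → 15, 16, 5, 19 → 4
15 → 5 → 1
16 → 5 → 1
5 → none → 0
19 → none → 0
Sum: 4 + 1 + 1 + 0 + 0 = 6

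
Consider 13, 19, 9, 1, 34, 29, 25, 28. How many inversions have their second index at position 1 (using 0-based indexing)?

The element at index 1 is 19.
Elements before it: 13
None of them are larger than 19.

0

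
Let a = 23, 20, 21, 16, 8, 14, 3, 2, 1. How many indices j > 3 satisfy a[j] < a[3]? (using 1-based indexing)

6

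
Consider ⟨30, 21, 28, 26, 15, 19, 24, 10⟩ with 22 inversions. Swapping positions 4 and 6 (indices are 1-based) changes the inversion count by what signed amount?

-1

Positions 4 and 6 hold 26 and 19; after swapping, the array is [30, 21, 28, 19, 15, 26, 24, 10].
Sweep left to right; for each value list the smaller values that follow it:
30 → 21, 28, 19, 15, 26, 24, 10 → 7
21 → 19, 15, 10 → 3
28 → 19, 15, 26, 24, 10 → 5
19 → 15, 10 → 2
15 → 10 → 1
26 → 24, 10 → 2
24 → 10 → 1
10 → none → 0
Sum: 7 + 3 + 5 + 2 + 1 + 2 + 1 + 0 = 21
Change: 21 − 22 = -1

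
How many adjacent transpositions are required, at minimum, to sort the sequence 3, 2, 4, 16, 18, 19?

Each adjacent swap fixes exactly one inversion, so the minimum swap count equals the number of inversions.
Count inversions — for each element, later elements that are smaller:
3: 2 → 1
2: none → 0
4: none → 0
16: none → 0
18: none → 0
19: none → 0
Total inversions: 1 + 0 + 0 + 0 + 0 + 0 = 1

1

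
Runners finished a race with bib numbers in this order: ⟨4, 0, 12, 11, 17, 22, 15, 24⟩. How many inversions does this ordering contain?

4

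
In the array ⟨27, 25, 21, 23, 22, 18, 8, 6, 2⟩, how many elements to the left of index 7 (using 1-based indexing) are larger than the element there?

The element at index 7 is 8.
Elements before it: 27, 25, 21, 23, 22, 18
Those larger than 8: 27, 25, 21, 23, 22, 18

6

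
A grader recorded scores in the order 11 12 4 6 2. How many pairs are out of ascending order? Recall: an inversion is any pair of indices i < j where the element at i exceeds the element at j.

Out-of-order index pairs (1-indexed):
(1,3): 11 > 4
(1,4): 11 > 6
(1,5): 11 > 2
(2,3): 12 > 4
(2,4): 12 > 6
(2,5): 12 > 2
(3,5): 4 > 2
(4,5): 6 > 2
That's 8 pairs.

There are 8 out-of-order pairs.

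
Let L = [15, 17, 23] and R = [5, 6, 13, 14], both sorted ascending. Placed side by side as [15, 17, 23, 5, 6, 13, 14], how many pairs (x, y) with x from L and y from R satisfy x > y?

Take each right-half value and tally the left-half values above it:
r = 5: 15, 17, 23 → 3
r = 6: 15, 17, 23 → 3
r = 13: 15, 17, 23 → 3
r = 14: 15, 17, 23 → 3
Cross-inversions: 3 + 3 + 3 + 3 = 12

12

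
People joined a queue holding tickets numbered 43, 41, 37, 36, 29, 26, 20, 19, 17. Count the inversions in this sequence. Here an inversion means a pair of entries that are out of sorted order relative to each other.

For each element, count later entries that are smaller:
43: 8
41: 7
37: 6
36: 5
29: 4
26: 3
20: 2
19: 1
17: 0
Sum: 8 + 7 + 6 + 5 + 4 + 3 + 2 + 1 + 0 = 36

36 inversions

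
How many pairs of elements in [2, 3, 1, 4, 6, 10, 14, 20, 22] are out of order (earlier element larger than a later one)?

Sweep left to right; for each value list the smaller values that follow it:
2 → 1 → 1
3 → 1 → 1
1 → none → 0
4 → none → 0
6 → none → 0
10 → none → 0
14 → none → 0
20 → none → 0
22 → none → 0
Sum: 1 + 1 + 0 + 0 + 0 + 0 + 0 + 0 + 0 = 2

2 inversions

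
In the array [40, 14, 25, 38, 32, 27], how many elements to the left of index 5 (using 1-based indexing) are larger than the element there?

2

The element at index 5 is 32.
Elements before it: 40, 14, 25, 38
Those larger than 32: 40, 38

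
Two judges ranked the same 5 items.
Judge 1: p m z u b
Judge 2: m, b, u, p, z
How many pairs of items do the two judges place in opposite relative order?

6

Assign each item its position (1..5) in the first ordering, then rewrite the second ordering as that position sequence:
positions: p→1, m→2, z→3, u→4, b→5
second ordering as positions: [2, 5, 4, 1, 3]
Discordant pairs = inversions in this position sequence.
2: 1 → 1
5: 4, 1, 3 → 3
4: 1, 3 → 2
1: 0
3: 0
Total: 1 + 3 + 2 + 0 + 0 = 6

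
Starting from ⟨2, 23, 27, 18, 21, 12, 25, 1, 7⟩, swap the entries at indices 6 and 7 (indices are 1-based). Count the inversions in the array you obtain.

23

Positions 6 and 7 hold 12 and 25; after swapping, the array is [2, 23, 27, 18, 21, 25, 12, 1, 7].
Element-by-element contributions:
2: 1
23: 5
27: 6
18: 3
21: 3
25: 3
12: 2
1: 0
7: 0
Sum: 1 + 5 + 6 + 3 + 3 + 3 + 2 + 0 + 0 = 23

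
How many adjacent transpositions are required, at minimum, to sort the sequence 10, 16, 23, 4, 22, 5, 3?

14

The minimum number of adjacent swaps to sort an array equals its inversion count, since every such swap removes exactly one inversion.
Count inversions — for each element, later elements that are smaller:
10: 4, 5, 3 → 3
16: 4, 5, 3 → 3
23: 4, 22, 5, 3 → 4
4: 3 → 1
22: 5, 3 → 2
5: 3 → 1
3: none → 0
Total inversions: 3 + 3 + 4 + 1 + 2 + 1 + 0 = 14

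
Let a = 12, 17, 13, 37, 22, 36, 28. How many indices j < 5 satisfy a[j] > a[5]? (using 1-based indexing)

1 such element

The element at index 5 is 22.
Elements before it: 12, 17, 13, 37
Those larger than 22: 37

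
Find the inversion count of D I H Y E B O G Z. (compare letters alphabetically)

Element-by-element contributions:
D → B → 1
I → H, E, B, G → 4
H → E, B, G → 3
Y → E, B, O, G → 4
E → B → 1
B → none → 0
O → G → 1
G → none → 0
Z → none → 0
Sum: 1 + 4 + 3 + 4 + 1 + 0 + 1 + 0 + 0 = 14

14 out-of-order pairs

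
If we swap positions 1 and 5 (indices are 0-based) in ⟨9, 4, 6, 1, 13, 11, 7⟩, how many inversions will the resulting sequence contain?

Positions 1 and 5 hold 4 and 11; after swapping, the array is [9, 11, 6, 1, 13, 4, 7].
Sweep left to right; for each value list the smaller values that follow it:
9: 4
11: 4
6: 2
1: 0
13: 2
4: 0
7: 0
Sum: 4 + 4 + 2 + 0 + 2 + 0 + 0 = 12

There are 12 inversions.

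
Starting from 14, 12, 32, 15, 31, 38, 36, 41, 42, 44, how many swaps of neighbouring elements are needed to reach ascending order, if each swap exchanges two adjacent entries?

4 adjacent swaps

Minimum adjacent swaps = number of inversions (each swap of adjacent out-of-order elements removes one inversion and no swap can remove more).
Count inversions — for each element, later elements that are smaller:
14: 12 → 1
12: none → 0
32: 15, 31 → 2
15: none → 0
31: none → 0
38: 36 → 1
36: none → 0
41: none → 0
42: none → 0
44: none → 0
Total inversions: 1 + 0 + 2 + 0 + 0 + 1 + 0 + 0 + 0 + 0 = 4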